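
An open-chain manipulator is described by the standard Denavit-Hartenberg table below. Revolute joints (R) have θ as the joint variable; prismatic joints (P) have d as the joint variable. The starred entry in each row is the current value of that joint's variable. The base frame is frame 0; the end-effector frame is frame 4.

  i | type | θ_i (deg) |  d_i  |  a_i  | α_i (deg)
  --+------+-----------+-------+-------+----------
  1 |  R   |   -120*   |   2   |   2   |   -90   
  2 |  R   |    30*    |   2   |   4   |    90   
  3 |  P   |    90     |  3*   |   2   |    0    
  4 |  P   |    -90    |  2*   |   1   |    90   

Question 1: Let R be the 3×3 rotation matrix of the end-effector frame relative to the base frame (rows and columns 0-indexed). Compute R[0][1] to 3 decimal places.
-0.250

End-effector y-axis (col 1 of R) = (-0.2500,-0.4330,0.8660)
R[0][1] = -0.2500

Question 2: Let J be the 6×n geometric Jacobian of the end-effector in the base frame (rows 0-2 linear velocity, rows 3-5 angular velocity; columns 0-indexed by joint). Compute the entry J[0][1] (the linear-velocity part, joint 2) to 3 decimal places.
-0.915

axis z_1 = (0.8660,-0.5000,0.0000); lever o_n−o_1 = (0.0490,-7.9151,1.8301)
cross product → J_v[:, 1] = (-0.9151,-1.5849,-6.8301)
J_ω[:, 1] = z_1
entry J[0][1] = -0.9151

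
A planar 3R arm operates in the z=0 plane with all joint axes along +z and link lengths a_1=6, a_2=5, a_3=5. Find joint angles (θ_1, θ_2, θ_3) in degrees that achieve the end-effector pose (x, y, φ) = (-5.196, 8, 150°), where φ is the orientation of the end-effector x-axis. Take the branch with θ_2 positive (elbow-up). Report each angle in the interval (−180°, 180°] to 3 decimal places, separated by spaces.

wrist centre = target − a_3·(cos φ, sin φ) = (-0.8659, 5.5000)
cos θ_2 = (30.9997−6²−5²)/(2·6·5) = -0.5000; θ_2 = 120.0003° (elbow-up)
β = atan2(5.5000,-0.8659) = 98.9467°; ψ = atan2(4.3301,3.5000) = 51.0518°
θ_1 = β − ψ = 47.8949°
θ_3 = φ − θ_1 − θ_2 = -17.8952° (wrapped to (-180°,180°])

47.895 120.000 -17.895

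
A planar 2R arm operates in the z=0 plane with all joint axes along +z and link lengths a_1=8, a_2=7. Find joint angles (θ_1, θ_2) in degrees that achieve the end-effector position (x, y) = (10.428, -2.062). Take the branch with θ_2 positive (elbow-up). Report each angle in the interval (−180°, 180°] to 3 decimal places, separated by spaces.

-52.372 90.003

cos θ_2 = (112.9950−8²−7²)/(2·8·7) = -0.0000; θ_2 = 90.0025° (elbow-up)
β = atan2(-2.0620,10.4280) = -11.1852°; ψ = atan2(7.0000,7.9997) = 41.1870°
θ_1 = β − ψ = -52.3722°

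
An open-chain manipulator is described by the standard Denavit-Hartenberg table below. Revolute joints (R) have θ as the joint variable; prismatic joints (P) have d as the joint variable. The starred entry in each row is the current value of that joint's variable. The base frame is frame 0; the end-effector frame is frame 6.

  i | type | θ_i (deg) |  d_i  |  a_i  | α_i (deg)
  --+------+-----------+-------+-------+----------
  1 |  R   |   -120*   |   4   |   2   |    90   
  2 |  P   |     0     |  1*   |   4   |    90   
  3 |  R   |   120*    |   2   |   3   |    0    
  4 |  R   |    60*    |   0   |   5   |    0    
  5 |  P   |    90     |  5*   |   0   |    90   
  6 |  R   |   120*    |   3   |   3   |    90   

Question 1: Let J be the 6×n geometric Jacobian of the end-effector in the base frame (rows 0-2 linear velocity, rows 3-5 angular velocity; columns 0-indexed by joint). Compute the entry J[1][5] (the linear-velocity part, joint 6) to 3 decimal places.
1.299

axis z_5 = (0.5000,0.8660,-0.0000); lever o_n−o_5 = (0.2010,3.3481,-2.5981)
cross product → J_v[:, 5] = (-2.2500,1.2990,1.5000)
J_ω[:, 5] = z_5
entry J[1][5] = 1.2990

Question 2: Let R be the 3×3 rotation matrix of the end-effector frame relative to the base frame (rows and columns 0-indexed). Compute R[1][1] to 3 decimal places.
0.866

End-effector y-axis (col 1 of R) = (0.5000,0.8660,-0.0000)
R[1][1] = 0.8660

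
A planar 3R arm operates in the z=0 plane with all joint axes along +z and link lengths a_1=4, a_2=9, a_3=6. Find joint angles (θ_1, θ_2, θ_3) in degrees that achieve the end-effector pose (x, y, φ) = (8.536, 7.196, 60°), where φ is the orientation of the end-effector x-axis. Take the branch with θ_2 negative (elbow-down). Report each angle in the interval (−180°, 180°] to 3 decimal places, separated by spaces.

149.997 -149.999 60.002

wrist centre = target − a_3·(cos φ, sin φ) = (5.5360, 1.9998)
cos θ_2 = (34.6467−4²−9²)/(2·4·9) = -0.8660; θ_2 = -149.9992° (elbow-down)
β = atan2(1.9998,5.5360) = 19.8620°; ψ = atan2(-4.5001,-3.7942) = -130.1351°
θ_1 = β − ψ = 149.9971°
θ_3 = φ − θ_1 − θ_2 = 60.0021° (wrapped to (-180°,180°])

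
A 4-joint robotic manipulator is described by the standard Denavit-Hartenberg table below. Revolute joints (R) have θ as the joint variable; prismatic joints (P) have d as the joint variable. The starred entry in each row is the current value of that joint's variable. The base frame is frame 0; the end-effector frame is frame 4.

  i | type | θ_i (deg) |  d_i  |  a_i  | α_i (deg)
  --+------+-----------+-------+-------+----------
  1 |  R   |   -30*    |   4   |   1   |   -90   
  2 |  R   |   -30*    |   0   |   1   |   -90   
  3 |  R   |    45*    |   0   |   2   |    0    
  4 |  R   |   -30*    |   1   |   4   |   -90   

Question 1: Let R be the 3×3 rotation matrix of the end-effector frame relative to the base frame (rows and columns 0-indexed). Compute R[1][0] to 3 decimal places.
End-effector x-axis (col 0 of R) = (0.5950,-0.6424,0.4830)
R[1][0] = -0.6424

-0.642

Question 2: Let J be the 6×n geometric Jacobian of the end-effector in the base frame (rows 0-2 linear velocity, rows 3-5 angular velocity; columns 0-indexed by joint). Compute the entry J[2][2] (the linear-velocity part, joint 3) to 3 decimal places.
axis z_2 = (0.4330,-0.2500,-0.8660); lever o_n−o_2 = (3.1667,-4.6567,1.7729)
cross product → J_v[:, 2] = (-4.4761,-3.5101,-1.2247)
J_ω[:, 2] = z_2
entry J[2][2] = -1.2247

-1.225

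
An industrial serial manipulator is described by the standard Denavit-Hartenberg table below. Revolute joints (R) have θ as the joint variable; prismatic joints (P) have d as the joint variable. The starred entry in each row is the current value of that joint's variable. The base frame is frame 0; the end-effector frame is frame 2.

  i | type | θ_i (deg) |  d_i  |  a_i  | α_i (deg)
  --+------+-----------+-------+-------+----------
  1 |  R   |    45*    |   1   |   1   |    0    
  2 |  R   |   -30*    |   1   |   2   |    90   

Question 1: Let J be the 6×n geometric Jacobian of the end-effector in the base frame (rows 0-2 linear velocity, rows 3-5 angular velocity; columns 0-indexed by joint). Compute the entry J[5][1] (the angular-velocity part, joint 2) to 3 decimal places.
1.000

axis z_1 = (0.0000,0.0000,1.0000); lever o_n−o_1 = (1.9319,0.5176,1.0000)
cross product → J_v[:, 1] = (-0.5176,1.9319,0.0000)
J_ω[:, 1] = z_1
entry J[5][1] = 1.0000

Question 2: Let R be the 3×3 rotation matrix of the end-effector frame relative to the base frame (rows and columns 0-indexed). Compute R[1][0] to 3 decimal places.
0.259

End-effector x-axis (col 0 of R) = (0.9659,0.2588,0.0000)
R[1][0] = 0.2588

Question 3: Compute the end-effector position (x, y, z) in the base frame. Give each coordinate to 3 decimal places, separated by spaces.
after link 1: o_1 = (0.7071, 0.7071, 1.0000)
after link 2: o_2 = (2.6390, 1.2247, 2.0000)

2.639 1.225 2.000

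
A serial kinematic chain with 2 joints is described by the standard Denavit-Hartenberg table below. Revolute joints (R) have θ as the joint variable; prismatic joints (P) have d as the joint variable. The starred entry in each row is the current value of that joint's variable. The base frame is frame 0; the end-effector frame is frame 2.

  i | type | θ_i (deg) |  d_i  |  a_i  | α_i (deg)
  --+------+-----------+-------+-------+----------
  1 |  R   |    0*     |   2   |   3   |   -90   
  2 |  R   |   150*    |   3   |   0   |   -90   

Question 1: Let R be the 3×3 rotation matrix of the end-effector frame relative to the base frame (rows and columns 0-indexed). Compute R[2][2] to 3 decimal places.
End-effector z-axis (col 2 of R) = (-0.5000,0.0000,0.8660)
R[2][2] = 0.8660

0.866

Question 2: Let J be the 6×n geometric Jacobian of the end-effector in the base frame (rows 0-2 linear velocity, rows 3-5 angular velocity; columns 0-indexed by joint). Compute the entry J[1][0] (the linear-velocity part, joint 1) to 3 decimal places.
3.000

axis z_0 = ẑ; lever o_n−o_0 = (3.0000,3.0000,2.0000)
cross product → J_v[:, 0] = (-3.0000,3.0000,0.0000)
J_ω[:, 0] = z_0
entry J[1][0] = 3.0000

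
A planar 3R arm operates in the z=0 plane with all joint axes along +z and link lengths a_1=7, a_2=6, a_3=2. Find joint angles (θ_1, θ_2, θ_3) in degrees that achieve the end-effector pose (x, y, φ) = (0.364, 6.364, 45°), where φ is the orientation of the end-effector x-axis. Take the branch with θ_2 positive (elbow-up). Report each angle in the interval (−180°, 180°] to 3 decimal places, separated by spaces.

wrist centre = target − a_3·(cos φ, sin φ) = (-1.0502, 4.9498)
cos θ_2 = (25.6033−7²−6²)/(2·7·6) = -0.7071; θ_2 = 134.9997° (elbow-up)
β = atan2(4.9498,-1.0502) = 101.9790°; ψ = atan2(4.2427,2.7574) = 56.9795°
θ_1 = β − ψ = 44.9995°
θ_3 = φ − θ_1 − θ_2 = -134.9993° (wrapped to (-180°,180°])

45.000 135.000 -134.999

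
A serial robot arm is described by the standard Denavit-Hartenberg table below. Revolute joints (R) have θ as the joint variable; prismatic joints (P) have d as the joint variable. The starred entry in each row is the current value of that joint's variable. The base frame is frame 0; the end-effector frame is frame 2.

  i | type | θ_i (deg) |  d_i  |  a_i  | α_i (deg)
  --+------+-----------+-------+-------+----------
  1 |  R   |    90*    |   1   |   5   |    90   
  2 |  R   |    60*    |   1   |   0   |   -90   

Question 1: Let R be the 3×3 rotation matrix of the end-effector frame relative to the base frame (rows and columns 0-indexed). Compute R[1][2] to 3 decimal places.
End-effector z-axis (col 2 of R) = (-0.0000,-0.8660,0.5000)
R[1][2] = -0.8660

-0.866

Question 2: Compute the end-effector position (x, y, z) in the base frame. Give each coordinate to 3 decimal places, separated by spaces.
after link 1: o_1 = (0.0000, 5.0000, 1.0000)
after link 2: o_2 = (1.0000, 5.0000, 1.0000)

1.000 5.000 1.000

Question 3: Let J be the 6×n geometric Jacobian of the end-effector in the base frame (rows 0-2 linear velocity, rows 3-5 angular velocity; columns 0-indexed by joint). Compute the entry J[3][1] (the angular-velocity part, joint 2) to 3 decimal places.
axis z_1 = (1.0000,-0.0000,0.0000); lever o_n−o_1 = (1.0000,0.0000,0.0000)
cross product → J_v[:, 1] = (-0.0000,0.0000,0.0000)
J_ω[:, 1] = z_1
entry J[3][1] = 1.0000

1.000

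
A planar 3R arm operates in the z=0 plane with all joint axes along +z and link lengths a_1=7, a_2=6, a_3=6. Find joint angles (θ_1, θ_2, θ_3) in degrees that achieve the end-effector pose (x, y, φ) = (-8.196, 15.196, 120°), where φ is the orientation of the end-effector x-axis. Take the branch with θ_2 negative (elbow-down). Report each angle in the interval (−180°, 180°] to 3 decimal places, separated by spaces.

wrist centre = target − a_3·(cos φ, sin φ) = (-5.1960, 9.9998)
cos θ_2 = (126.9954−7²−6²)/(2·7·6) = 0.4999; θ_2 = -60.0036° (elbow-down)
β = atan2(9.9998,-5.1960) = 117.4567°; ψ = atan2(-5.1963,9.9997) = -27.4587°
θ_1 = β − ψ = 144.9155°
θ_3 = φ − θ_1 − θ_2 = 35.0882° (wrapped to (-180°,180°])

144.915 -60.004 35.088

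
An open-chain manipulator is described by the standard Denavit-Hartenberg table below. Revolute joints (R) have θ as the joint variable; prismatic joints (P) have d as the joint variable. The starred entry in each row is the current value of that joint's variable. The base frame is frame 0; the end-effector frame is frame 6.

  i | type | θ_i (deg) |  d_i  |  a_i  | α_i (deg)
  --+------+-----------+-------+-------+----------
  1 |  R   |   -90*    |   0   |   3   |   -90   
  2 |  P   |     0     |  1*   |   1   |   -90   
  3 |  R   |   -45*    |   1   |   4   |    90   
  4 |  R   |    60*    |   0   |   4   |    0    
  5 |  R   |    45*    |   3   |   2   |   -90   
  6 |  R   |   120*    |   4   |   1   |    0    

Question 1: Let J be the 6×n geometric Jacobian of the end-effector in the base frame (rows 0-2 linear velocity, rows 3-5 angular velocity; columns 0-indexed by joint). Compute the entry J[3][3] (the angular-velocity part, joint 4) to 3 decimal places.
0.707

axis z_3 = (0.7071,0.7071,0.0000); lever o_n−o_3 = (-0.0834,3.1013,-3.8777)
cross product → J_v[:, 3] = (-2.7420,2.7420,2.2519)
J_ω[:, 3] = z_3
entry J[3][3] = 0.7071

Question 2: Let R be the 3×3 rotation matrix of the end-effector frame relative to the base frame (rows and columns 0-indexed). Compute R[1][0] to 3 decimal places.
End-effector x-axis (col 0 of R) = (-0.5209,-0.7039,0.4830)
R[1][0] = -0.7039

-0.704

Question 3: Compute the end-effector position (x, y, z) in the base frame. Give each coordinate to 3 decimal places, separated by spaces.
after link 1: o_1 = (0.0000, -3.0000, 0.0000)
after link 2: o_2 = (1.0000, -4.0000, 0.0000)
after link 3: o_3 = (3.8284, -6.8284, -1.0000)
after link 4: o_4 = (5.2426, -8.2426, -4.4641)
after link 5: o_5 = (6.9979, -5.7553, -6.3960)
after link 6: o_6 = (3.7450, -3.7271, -4.8777)

3.745 -3.727 -4.878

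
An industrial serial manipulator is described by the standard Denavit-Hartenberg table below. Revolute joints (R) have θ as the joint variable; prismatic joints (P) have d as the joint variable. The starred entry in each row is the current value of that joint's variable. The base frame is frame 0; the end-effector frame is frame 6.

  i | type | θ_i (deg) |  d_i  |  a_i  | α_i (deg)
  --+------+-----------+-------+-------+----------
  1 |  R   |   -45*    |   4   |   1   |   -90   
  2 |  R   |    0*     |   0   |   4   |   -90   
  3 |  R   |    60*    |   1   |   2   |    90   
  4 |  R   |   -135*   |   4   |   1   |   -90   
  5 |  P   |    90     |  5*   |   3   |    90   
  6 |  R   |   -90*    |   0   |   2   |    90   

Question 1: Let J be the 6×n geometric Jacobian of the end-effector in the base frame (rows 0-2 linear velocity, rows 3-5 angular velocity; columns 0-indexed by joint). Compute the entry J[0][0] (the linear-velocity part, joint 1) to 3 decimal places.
7.092

axis z_0 = ẑ; lever o_n−o_0 = (3.6178,-7.0922,5.8284)
cross product → J_v[:, 0] = (7.0922,3.6178,-0.0000)
J_ω[:, 0] = z_0
entry J[0][0] = 7.0922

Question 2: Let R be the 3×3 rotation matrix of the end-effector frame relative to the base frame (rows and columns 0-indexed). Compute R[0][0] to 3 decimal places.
End-effector x-axis (col 0 of R) = (0.1830,0.6830,-0.7071)
R[0][0] = 0.1830

0.183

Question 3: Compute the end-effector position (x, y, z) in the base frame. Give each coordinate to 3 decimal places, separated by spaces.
3.618 -7.092 5.828

after link 1: o_1 = (0.7071, -0.7071, 4.0000)
after link 2: o_2 = (3.5355, -3.5355, 4.0000)
after link 3: o_3 = (3.0179, -5.4674, 3.0000)
after link 4: o_4 = (7.0646, -5.8196, 3.7071)
after link 5: o_5 = (3.2518, -8.4583, 7.2426)
after link 6: o_6 = (3.6178, -7.0922, 5.8284)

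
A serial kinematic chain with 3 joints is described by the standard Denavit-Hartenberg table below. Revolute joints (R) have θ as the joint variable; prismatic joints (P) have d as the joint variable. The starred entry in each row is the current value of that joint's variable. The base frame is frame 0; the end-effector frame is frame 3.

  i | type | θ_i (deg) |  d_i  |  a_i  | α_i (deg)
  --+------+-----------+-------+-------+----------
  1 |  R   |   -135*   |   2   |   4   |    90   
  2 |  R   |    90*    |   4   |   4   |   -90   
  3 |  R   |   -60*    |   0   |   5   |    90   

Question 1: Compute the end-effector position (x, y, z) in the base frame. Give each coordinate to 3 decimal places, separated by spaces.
-8.719 3.062 8.500

after link 1: o_1 = (-2.8284, -2.8284, 2.0000)
after link 2: o_2 = (-5.6569, -0.0000, 6.0000)
after link 3: o_3 = (-8.7187, 3.0619, 8.5000)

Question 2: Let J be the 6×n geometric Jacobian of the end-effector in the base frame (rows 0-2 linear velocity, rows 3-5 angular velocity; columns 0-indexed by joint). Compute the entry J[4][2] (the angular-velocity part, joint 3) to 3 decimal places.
0.707

axis z_2 = (0.7071,0.7071,0.0000); lever o_n−o_2 = (-3.0619,3.0619,2.5000)
cross product → J_v[:, 2] = (1.7678,-1.7678,4.3301)
J_ω[:, 2] = z_2
entry J[4][2] = 0.7071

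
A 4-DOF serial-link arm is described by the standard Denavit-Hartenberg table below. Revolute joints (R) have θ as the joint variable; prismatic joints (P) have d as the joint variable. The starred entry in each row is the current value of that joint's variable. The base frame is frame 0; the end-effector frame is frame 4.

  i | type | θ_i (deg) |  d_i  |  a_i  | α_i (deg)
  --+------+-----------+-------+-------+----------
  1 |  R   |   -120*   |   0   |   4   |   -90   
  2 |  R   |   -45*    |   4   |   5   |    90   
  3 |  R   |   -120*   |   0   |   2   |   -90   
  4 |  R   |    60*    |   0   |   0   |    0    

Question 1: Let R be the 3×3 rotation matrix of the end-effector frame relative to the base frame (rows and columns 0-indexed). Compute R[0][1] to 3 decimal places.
End-effector y-axis (col 1 of R) = (0.3196,-0.9464,-0.0474)
R[0][1] = 0.3196

0.320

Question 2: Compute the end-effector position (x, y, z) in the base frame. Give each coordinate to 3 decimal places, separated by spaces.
after link 1: o_1 = (-2.0000, -3.4641, 0.0000)
after link 2: o_2 = (-0.3037, -8.5260, 3.5355)
after link 3: o_3 = (-1.4501, -7.0476, 2.8284)
after link 4: o_4 = (-1.4501, -7.0476, 2.8284)

-1.450 -7.048 2.828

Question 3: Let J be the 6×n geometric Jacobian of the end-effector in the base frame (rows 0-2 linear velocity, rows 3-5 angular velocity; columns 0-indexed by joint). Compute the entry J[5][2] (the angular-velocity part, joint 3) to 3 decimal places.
0.707

axis z_2 = (0.3536,0.6124,0.7071); lever o_n−o_2 = (-1.1464,1.4784,-0.7071)
cross product → J_v[:, 2] = (-1.4784,-0.5607,1.2247)
J_ω[:, 2] = z_2
entry J[5][2] = 0.7071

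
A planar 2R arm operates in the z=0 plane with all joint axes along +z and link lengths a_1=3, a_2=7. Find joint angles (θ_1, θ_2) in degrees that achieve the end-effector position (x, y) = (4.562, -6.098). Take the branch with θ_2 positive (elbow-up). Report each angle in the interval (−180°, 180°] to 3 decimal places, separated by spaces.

-120.004 90.003

cos θ_2 = (57.9974−3²−7²)/(2·3·7) = -0.0001; θ_2 = 90.0035° (elbow-up)
β = atan2(-6.0980,4.5620) = -53.1993°; ψ = atan2(7.0000,2.9996) = 66.8044°
θ_1 = β − ψ = -120.0037°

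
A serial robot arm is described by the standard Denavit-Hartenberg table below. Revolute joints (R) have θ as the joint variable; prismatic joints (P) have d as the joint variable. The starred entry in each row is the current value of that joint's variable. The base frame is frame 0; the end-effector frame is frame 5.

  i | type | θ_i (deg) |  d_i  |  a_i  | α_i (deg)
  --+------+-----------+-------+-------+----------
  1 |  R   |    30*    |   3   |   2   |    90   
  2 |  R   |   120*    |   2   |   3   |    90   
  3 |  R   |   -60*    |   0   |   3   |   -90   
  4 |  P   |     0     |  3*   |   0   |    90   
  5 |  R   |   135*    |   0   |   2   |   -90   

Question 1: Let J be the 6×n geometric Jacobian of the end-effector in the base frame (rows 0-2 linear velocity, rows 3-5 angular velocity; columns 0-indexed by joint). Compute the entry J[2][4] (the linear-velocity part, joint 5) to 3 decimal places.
axis z_4 = (0.7500,0.4330,0.5000); lever o_n−o_4 = (0.7418,-1.8024,0.4483)
cross product → J_v[:, 4] = (1.0953,0.0347,-1.6730)
J_ω[:, 4] = z_4
entry J[2][4] = -1.6730

-1.673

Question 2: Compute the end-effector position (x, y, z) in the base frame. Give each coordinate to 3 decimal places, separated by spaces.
-0.149 -3.358 9.595

after link 1: o_1 = (1.7321, 1.0000, 3.0000)
after link 2: o_2 = (1.4330, -1.4821, 5.5981)
after link 3: o_3 = (-0.5155, 0.3929, 6.8971)
after link 4: o_4 = (-0.8905, -1.5556, 9.1471)
after link 5: o_5 = (-0.1488, -3.3581, 9.5954)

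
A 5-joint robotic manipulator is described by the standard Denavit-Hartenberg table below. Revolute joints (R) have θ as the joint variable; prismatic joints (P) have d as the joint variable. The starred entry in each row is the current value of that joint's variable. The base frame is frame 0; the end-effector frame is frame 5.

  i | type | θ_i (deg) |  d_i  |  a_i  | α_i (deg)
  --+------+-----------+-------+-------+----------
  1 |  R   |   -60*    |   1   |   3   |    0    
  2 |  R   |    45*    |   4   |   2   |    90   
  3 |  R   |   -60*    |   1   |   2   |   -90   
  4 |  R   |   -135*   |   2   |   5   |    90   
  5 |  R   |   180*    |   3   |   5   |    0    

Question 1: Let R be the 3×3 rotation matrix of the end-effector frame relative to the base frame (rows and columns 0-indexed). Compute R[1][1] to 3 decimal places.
0.224

End-effector y-axis (col 1 of R) = (-0.8365,0.2241,-0.5000)
R[1][1] = 0.2241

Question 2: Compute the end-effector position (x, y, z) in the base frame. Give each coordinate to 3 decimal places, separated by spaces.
5.337 -2.465 6.105

after link 1: o_1 = (1.5000, -2.5981, 1.0000)
after link 2: o_2 = (3.4319, -3.1157, 5.0000)
after link 3: o_3 = (4.1390, -4.3405, 3.2679)
after link 4: o_4 = (3.1894, -7.7463, 7.3298)
after link 5: o_5 = (5.3365, -2.4652, 6.1051)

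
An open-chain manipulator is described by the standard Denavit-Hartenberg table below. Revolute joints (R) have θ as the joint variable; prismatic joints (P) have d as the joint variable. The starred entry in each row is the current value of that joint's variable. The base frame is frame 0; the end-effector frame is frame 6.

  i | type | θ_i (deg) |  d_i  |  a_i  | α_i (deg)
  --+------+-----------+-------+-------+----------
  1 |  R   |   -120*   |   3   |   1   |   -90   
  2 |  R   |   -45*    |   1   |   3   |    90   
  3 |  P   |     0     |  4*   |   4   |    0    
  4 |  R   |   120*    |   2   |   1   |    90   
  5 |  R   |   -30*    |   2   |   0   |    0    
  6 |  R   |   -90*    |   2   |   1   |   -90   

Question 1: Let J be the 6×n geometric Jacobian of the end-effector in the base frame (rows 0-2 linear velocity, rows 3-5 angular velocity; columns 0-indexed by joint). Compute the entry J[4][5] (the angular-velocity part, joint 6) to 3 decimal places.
axis z_5 = (0.1268,-0.7803,0.6124); lever o_n−o_5 = (-0.5159,-2.0276,0.7891)
cross product → J_v[:, 5] = (0.6258,-0.4160,-0.6597)
J_ω[:, 5] = z_5
entry J[4][5] = -0.7803

-0.780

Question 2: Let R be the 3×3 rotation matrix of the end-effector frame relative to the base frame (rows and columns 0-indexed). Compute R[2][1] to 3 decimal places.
-0.612

End-effector y-axis (col 1 of R) = (-0.1268,0.7803,-0.6124)
R[2][1] = -0.6124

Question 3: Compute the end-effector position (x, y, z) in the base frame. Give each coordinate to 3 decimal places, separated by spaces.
after link 1: o_1 = (-0.5000, -0.8660, 3.0000)
after link 2: o_2 = (-0.6946, -3.2031, 5.1213)
after link 3: o_3 = (-0.6946, -3.2031, 10.7782)
after link 4: o_4 = (0.9392, -2.1052, 11.8388)
after link 5: o_5 = (1.1929, -3.6659, 13.0636)
after link 6: o_6 = (0.6770, -5.6935, 13.8527)

0.677 -5.693 13.853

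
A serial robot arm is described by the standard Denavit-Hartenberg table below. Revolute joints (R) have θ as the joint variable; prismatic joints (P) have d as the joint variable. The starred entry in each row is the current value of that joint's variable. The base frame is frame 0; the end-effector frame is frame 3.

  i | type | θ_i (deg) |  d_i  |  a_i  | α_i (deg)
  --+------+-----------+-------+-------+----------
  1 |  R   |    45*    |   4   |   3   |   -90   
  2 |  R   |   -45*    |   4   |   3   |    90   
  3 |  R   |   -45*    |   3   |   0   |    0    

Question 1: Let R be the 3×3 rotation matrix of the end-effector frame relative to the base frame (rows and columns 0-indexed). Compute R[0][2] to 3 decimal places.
-0.500

End-effector z-axis (col 2 of R) = (-0.5000,-0.5000,0.7071)
R[0][2] = -0.5000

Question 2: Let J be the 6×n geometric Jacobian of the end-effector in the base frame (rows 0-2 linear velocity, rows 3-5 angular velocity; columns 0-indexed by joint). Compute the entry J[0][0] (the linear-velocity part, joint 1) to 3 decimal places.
axis z_0 = ẑ; lever o_n−o_0 = (-0.7071,4.9497,8.2426)
cross product → J_v[:, 0] = (-4.9497,-0.7071,0.0000)
J_ω[:, 0] = z_0
entry J[0][0] = -4.9497

-4.950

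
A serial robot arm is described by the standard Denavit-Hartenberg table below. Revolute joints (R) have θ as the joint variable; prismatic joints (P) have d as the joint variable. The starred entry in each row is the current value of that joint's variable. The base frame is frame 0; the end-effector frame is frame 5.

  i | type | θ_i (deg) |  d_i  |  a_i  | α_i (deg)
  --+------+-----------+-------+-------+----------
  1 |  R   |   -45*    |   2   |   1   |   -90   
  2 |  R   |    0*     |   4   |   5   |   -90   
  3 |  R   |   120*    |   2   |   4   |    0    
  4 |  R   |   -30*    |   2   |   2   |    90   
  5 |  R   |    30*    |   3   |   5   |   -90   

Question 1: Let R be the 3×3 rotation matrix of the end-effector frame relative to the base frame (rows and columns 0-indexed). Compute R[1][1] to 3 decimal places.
End-effector y-axis (col 1 of R) = (-0.7071,0.7071,0.0000)
R[1][1] = 0.7071

0.707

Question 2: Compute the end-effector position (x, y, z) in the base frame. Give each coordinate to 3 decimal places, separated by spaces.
0.853 -9.047 -4.500

after link 1: o_1 = (0.7071, -0.7071, 2.0000)
after link 2: o_2 = (7.0711, -1.4142, 2.0000)
after link 3: o_3 = (3.2074, -2.4495, 0.0000)
after link 4: o_4 = (1.7932, -3.8637, -2.0000)
after link 5: o_5 = (0.8526, -9.0469, -4.5000)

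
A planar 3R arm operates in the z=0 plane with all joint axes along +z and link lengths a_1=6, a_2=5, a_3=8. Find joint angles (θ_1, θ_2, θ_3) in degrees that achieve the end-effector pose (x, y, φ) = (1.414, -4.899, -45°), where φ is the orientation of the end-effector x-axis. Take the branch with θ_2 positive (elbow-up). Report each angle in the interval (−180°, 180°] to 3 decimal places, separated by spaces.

wrist centre = target − a_3·(cos φ, sin φ) = (-4.2429, 0.7579)
cos θ_2 = (18.5762−6²−5²)/(2·6·5) = -0.7071; θ_2 = 134.9965° (elbow-up)
β = atan2(0.7579,-4.2429) = 169.8727°; ψ = atan2(3.5357,2.4647) = 55.1206°
θ_1 = β − ψ = 114.7521°
θ_3 = φ − θ_1 − θ_2 = 65.2514° (wrapped to (-180°,180°])

114.752 134.997 65.251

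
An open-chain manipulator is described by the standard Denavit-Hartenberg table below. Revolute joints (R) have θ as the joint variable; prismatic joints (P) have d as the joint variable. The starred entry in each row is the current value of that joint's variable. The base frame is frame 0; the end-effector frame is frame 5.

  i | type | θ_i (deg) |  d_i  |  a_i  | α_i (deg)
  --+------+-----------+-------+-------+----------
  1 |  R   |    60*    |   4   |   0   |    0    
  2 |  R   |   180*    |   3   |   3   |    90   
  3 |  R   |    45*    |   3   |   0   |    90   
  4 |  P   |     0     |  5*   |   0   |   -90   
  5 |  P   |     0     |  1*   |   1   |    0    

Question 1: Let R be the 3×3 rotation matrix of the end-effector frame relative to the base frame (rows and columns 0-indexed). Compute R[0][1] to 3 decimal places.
End-effector y-axis (col 1 of R) = (0.3536,0.6124,0.7071)
R[0][1] = 0.3536

0.354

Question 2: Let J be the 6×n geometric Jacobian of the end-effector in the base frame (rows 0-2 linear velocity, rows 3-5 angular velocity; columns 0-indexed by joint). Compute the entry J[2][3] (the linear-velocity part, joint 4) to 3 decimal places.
-0.707

prismatic axis z_3 = (-0.3536,-0.6124,-0.7071)
J_v[:, 3] = z_3; J_ω[:, 3] = (0,0,0)
entry J[2][3] = -0.7071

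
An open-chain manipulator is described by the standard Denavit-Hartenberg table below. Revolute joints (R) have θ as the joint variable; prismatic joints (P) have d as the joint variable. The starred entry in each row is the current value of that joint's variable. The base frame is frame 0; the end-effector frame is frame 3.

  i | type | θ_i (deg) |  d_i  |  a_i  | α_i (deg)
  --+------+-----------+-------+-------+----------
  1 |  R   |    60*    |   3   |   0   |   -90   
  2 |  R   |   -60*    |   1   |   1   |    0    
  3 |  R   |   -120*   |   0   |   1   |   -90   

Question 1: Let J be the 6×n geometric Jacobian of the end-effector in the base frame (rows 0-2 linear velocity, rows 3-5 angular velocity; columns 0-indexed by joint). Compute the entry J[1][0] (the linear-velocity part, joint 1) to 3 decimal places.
-1.116

axis z_0 = ẑ; lever o_n−o_0 = (-1.1160,0.0670,3.8660)
cross product → J_v[:, 0] = (-0.0670,-1.1160,0.0000)
J_ω[:, 0] = z_0
entry J[1][0] = -1.1160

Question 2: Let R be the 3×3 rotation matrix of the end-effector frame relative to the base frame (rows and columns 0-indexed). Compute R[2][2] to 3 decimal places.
End-effector z-axis (col 2 of R) = (0.0000,0.0000,1.0000)
R[2][2] = 1.0000

1.000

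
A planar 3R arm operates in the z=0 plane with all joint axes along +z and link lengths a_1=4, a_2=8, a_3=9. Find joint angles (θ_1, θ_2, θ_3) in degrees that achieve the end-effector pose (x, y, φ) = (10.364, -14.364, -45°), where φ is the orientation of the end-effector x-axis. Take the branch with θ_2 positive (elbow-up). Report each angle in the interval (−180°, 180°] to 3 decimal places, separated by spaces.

-126.869 89.999 -8.130

wrist centre = target − a_3·(cos φ, sin φ) = (4.0000, -8.0000)
cos θ_2 = (80.0009−4²−8²)/(2·4·8) = 0.0000; θ_2 = 89.9992° (elbow-up)
β = atan2(-8.0000,4.0000) = -63.4348°; ψ = atan2(8.0000,4.0001) = 63.4343°
θ_1 = β − ψ = -126.8691°
θ_3 = φ − θ_1 − θ_2 = -8.1300° (wrapped to (-180°,180°])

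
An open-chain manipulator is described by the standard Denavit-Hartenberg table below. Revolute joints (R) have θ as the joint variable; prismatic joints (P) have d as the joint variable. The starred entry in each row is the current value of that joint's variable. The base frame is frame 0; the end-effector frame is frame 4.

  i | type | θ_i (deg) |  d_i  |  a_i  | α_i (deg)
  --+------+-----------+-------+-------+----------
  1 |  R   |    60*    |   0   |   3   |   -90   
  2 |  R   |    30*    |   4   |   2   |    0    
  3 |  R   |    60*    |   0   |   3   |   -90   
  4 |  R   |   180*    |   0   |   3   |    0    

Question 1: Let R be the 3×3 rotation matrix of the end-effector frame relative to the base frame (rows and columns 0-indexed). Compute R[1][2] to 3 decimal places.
-0.866

End-effector z-axis (col 2 of R) = (-0.5000,-0.8660,-0.0000)
R[1][2] = -0.8660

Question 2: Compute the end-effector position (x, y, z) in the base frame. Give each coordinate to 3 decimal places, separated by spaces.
after link 1: o_1 = (1.5000, 2.5981, 0.0000)
after link 2: o_2 = (-1.0981, 6.0981, -1.0000)
after link 3: o_3 = (-1.0981, 6.0981, -4.0000)
after link 4: o_4 = (-1.0981, 6.0981, -1.0000)

-1.098 6.098 -1.000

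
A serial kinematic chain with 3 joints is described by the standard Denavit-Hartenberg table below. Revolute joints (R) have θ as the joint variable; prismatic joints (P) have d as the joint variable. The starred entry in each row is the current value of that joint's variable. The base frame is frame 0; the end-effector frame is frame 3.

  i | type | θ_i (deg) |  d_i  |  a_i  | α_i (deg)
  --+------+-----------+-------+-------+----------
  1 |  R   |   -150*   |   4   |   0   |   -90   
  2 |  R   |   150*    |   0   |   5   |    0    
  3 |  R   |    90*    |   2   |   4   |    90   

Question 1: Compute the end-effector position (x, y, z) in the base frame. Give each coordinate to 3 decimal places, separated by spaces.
6.482 1.433 4.964

after link 1: o_1 = (0.0000, 0.0000, 4.0000)
after link 2: o_2 = (3.7500, 2.1651, 1.5000)
after link 3: o_3 = (6.4821, 1.4330, 4.9641)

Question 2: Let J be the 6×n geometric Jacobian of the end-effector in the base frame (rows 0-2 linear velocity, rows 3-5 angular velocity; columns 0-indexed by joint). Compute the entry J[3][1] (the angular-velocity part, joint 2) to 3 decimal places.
0.500

axis z_1 = (0.5000,-0.8660,0.0000); lever o_n−o_1 = (6.4821,1.4330,0.9641)
cross product → J_v[:, 1] = (-0.8349,-0.4821,6.3301)
J_ω[:, 1] = z_1
entry J[3][1] = 0.5000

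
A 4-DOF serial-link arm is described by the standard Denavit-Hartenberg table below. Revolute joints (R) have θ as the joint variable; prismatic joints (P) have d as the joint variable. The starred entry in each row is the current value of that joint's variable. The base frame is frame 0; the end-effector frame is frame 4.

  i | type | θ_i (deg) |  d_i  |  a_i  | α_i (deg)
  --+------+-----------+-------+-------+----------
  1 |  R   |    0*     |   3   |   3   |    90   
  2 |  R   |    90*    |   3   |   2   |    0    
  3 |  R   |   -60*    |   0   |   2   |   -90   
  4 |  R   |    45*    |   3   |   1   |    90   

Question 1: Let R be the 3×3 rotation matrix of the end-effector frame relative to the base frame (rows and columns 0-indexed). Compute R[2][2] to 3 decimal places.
0.354

End-effector z-axis (col 2 of R) = (0.6124,-0.7071,0.3536)
R[2][2] = 0.3536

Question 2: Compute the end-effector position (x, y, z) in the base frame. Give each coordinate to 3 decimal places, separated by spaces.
after link 1: o_1 = (3.0000, 0.0000, 3.0000)
after link 2: o_2 = (3.0000, -3.0000, 5.0000)
after link 3: o_3 = (4.7321, -3.0000, 6.0000)
after link 4: o_4 = (3.8444, -2.2929, 8.9516)

3.844 -2.293 8.952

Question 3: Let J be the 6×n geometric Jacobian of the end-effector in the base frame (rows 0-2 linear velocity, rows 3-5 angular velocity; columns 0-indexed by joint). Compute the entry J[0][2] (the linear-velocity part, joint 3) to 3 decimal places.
axis z_2 = (0.0000,-1.0000,0.0000); lever o_n−o_2 = (0.8444,0.7071,3.9516)
cross product → J_v[:, 2] = (-3.9516,0.0000,0.8444)
J_ω[:, 2] = z_2
entry J[0][2] = -3.9516

-3.952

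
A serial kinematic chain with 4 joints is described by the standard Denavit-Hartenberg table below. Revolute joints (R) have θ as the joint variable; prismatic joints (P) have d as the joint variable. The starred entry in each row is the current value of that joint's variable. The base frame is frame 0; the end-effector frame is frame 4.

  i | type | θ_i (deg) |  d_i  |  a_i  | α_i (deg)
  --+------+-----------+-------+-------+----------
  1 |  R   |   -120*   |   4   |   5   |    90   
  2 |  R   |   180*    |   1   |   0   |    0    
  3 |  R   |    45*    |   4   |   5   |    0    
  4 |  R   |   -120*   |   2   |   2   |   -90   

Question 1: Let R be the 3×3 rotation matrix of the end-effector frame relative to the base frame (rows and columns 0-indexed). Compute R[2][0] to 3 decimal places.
0.966

End-effector x-axis (col 0 of R) = (0.1294,0.2241,0.9659)
R[2][0] = 0.9659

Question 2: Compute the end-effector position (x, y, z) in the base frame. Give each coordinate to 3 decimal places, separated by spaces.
-6.536 2.680 2.396

after link 1: o_1 = (-2.5000, -4.3301, 4.0000)
after link 2: o_2 = (-3.3660, -3.8301, 4.0000)
after link 3: o_3 = (-5.0624, 1.2317, 0.4645)
after link 4: o_4 = (-6.5356, 2.6800, 2.3963)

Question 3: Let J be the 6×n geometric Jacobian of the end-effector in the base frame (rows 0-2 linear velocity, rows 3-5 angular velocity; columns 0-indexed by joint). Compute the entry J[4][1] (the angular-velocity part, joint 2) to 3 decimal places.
axis z_1 = (-0.8660,0.5000,0.0000); lever o_n−o_1 = (-4.0356,7.0101,-1.6037)
cross product → J_v[:, 1] = (-0.8018,-1.3888,-4.0532)
J_ω[:, 1] = z_1
entry J[4][1] = 0.5000

0.500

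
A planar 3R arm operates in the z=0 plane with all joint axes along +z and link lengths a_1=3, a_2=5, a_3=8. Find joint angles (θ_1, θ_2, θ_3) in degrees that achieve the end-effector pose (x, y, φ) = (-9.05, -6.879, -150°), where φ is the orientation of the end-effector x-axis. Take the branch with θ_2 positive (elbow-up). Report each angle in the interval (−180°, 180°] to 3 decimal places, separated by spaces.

wrist centre = target − a_3·(cos φ, sin φ) = (-2.1218, -2.8790)
cos θ_2 = (12.7907−3²−5²)/(2·3·5) = -0.7070; θ_2 = 134.9896° (elbow-up)
β = atan2(-2.8790,-2.1218) = -126.3899°; ψ = atan2(3.5362,-0.5349) = 98.6015°
θ_1 = β − ψ = -224.9913°
θ_3 = φ − θ_1 − θ_2 = -59.9982° (wrapped to (-180°,180°])

135.009 134.990 -59.998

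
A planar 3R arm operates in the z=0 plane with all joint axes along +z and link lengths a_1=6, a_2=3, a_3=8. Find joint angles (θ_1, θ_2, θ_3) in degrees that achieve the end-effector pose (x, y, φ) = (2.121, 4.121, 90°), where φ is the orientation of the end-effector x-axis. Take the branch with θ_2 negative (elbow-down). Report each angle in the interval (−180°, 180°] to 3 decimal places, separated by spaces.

-32.655 -134.997 -102.347

wrist centre = target − a_3·(cos φ, sin φ) = (2.1210, -3.8790)
cos θ_2 = (19.5453−6²−3²)/(2·6·3) = -0.7071; θ_2 = -134.9975° (elbow-down)
β = atan2(-3.8790,2.1210) = -61.3306°; ψ = atan2(-2.1214,3.8788) = -28.6755°
θ_1 = β − ψ = -32.6551°
θ_3 = φ − θ_1 − θ_2 = -102.3475° (wrapped to (-180°,180°])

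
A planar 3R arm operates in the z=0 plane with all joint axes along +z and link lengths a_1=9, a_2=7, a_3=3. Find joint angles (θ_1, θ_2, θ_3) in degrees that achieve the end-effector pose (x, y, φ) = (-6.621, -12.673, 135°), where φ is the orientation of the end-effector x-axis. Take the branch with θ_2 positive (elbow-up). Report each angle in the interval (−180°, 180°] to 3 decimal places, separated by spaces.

-119.999 30.000 -135.001

wrist centre = target − a_3·(cos φ, sin φ) = (-4.4997, -14.7943)
cos θ_2 = (239.1190−9²−7²)/(2·9·7) = 0.8660; θ_2 = 30.0002° (elbow-up)
β = atan2(-14.7943,-4.4997) = -106.9171°; ψ = atan2(3.5000,15.0622) = 13.0817°
θ_1 = β − ψ = -119.9988°
θ_3 = φ − θ_1 − θ_2 = -135.0013° (wrapped to (-180°,180°])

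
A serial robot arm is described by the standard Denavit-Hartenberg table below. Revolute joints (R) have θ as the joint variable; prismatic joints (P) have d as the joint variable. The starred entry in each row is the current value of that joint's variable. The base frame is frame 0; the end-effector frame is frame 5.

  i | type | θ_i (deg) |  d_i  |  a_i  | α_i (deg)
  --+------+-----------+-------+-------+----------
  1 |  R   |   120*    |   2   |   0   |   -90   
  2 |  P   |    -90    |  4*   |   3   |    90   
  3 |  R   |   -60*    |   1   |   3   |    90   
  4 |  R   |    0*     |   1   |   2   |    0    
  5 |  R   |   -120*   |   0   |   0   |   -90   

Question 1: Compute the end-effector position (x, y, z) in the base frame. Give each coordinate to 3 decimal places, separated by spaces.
after link 1: o_1 = (0.0000, 0.0000, 2.0000)
after link 2: o_2 = (-3.4641, -2.0000, 5.0000)
after link 3: o_3 = (-0.7141, -1.5670, 6.5000)
after link 4: o_4 = (1.2189, -0.4510, 6.6340)
after link 5: o_5 = (1.2189, -0.4510, 6.6340)

1.219 -0.451 6.634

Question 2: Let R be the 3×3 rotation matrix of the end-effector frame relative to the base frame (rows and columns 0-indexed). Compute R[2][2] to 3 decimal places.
0.433

End-effector z-axis (col 2 of R) = (0.3995,0.8080,0.4330)
R[2][2] = 0.4330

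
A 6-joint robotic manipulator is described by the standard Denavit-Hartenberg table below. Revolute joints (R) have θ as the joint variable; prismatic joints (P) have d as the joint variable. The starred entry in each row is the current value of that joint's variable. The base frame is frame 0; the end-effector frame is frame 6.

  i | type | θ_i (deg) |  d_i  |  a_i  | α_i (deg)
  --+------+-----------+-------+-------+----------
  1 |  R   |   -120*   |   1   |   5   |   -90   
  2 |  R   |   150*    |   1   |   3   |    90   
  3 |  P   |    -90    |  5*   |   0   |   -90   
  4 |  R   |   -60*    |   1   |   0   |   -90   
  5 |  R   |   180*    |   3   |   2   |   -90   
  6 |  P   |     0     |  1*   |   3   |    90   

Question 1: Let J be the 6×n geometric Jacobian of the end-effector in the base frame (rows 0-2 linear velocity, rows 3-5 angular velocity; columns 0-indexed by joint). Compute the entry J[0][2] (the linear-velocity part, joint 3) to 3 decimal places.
-0.250

prismatic axis z_2 = (-0.2500,-0.4330,-0.8660)
J_v[:, 2] = z_2; J_ω[:, 2] = (0,0,0)
entry J[0][2] = -0.2500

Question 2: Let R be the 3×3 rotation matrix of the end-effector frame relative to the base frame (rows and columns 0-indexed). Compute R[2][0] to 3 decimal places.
0.750

End-effector x-axis (col 0 of R) = (0.6495,0.1250,0.7500)
R[2][0] = 0.7500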